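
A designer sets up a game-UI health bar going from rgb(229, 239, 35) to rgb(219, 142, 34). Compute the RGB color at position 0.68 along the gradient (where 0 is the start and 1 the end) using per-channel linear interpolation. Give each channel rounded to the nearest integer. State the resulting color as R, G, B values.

(222, 173, 34)

R = 229 + 0.68 × (219 − 229) = 229 + 0.68 × -10 = 222.2 → 222
G = 239 + 0.68 × (142 − 239) = 239 + 0.68 × -97 = 173.04 → 173
B = 35 + 0.68 × (34 − 35) = 35 + 0.68 × -1 = 34.32 → 34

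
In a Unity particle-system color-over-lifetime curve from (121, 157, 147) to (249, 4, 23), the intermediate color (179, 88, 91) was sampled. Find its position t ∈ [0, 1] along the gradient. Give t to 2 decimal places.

0.45

Invert the lerp on the G channel (largest span, 153): t = (88 − 157) / (4 − 157) = -69/-153 = 0.45098.
Check on R: (179 − 121)/(249 − 121) = 0.4531 ✓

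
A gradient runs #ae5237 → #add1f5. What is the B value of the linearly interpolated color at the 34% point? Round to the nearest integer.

B₁ = 55 (from #ae5237), B₂ = 245 (from #add1f5).
B = 55 + 0.34 × (245 − 55) = 119.6 → 120

120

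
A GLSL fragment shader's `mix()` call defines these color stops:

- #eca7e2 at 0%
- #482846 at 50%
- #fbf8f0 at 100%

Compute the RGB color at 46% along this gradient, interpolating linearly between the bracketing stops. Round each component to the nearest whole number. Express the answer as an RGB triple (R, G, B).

(85, 50, 82)

46% lies between the 0% and 50% stops, so the local fraction is t = (46 − 0)/(50 − 0) = 46/50 ≈ 0.92.
#eca7e2 → (236, 167, 226); #482846 → (72, 40, 70).
R = 236 + 0.92 × (72 − 236) = 85.12 → 85
G = 167 + 0.92 × (40 − 167) = 50.16 → 50
B = 226 + 0.92 × (70 − 226) = 82.48 → 82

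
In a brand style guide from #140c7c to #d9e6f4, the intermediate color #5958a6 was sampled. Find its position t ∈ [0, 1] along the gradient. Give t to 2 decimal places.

0.35

Invert the lerp on the G channel (largest span, 218): t = (88 − 12) / (230 − 12) = 76/218 = 0.34862.
Check on R: (89 − 20)/(217 − 20) = 0.3503 ✓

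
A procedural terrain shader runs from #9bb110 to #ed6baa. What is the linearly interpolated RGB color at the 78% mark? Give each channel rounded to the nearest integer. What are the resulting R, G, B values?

#9bb110 → (155, 177, 16); #ed6baa → (237, 107, 170).
78% corresponds to t = 0.78.
R = 155 + 0.78 × (237 − 155) = 155 + 0.78 × 82 = 218.96 → 219
G = 177 + 0.78 × (107 − 177) = 177 + 0.78 × -70 = 122.4 → 122
B = 16 + 0.78 × (170 − 16) = 16 + 0.78 × 154 = 136.12 → 136
So the blended color is (219, 122, 136), about #db7a88.

(219, 122, 136)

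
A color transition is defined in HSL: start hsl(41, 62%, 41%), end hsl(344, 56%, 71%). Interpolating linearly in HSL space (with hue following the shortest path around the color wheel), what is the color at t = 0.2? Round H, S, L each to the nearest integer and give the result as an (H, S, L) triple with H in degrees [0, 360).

(30, 61, 47)

Hue: 344 − 41 = 303°, but |303| > 180 so the shorter arc goes the other way: Δh = 303 − 360 = -57°.
H = 41 + 0.2 × (-57) = 29.6 → 30°
S = 62 + 0.2 × (56 − 62) = 60.8 → 61%
L = 41 + 0.2 × (71 − 41) = 47 → 47%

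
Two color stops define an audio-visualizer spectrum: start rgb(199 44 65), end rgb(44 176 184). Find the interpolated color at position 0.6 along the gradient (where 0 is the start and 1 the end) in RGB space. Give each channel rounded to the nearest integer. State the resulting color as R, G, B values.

R = 199 + 0.6 × (44 − 199) = 199 + 0.6 × -155 = 106 → 106
G = 44 + 0.6 × (176 − 44) = 44 + 0.6 × 132 = 123.2 → 123
B = 65 + 0.6 × (184 − 65) = 65 + 0.6 × 119 = 136.4 → 136
So the blended color is (106, 123, 136), about #6a7b88.

(106, 123, 136)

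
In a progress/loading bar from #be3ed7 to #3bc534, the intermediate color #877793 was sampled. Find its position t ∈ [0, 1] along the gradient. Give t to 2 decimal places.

0.42

Invert the lerp on the B channel (largest span, 163): t = (147 − 215) / (52 − 215) = -68/-163 = 0.41718.
Check on R: (135 − 190)/(59 − 190) = 0.4198 ✓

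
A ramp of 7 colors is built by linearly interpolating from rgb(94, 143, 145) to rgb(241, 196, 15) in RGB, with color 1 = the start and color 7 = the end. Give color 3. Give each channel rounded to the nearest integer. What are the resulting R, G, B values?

(143, 161, 102)

With 7 swatches and endpoints inclusive, swatch 3 sits at t = (3 − 1)/(7 − 1) = 2/6 ≈ 0.3333.
R = 94 + 0.3333 × (241 − 94) = 142.995 → 143
G = 143 + 0.3333 × (196 − 143) = 160.665 → 161
B = 145 + 0.3333 × (15 − 145) = 101.671 → 102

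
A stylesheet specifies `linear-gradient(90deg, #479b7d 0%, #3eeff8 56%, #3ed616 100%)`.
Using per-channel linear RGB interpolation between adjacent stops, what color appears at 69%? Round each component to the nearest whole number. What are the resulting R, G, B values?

(62, 232, 181)

69% lies between the 56% and 100% stops, so the local fraction is t = (69 − 56)/(100 − 56) = 13/44 ≈ 0.2955.
#3eeff8 → (62, 239, 248); #3ed616 → (62, 214, 22).
R = 62 + 0.2955 × (62 − 62) = 62 → 62
G = 239 + 0.2955 × (214 − 239) = 231.613 → 232
B = 248 + 0.2955 × (22 − 248) = 181.217 → 181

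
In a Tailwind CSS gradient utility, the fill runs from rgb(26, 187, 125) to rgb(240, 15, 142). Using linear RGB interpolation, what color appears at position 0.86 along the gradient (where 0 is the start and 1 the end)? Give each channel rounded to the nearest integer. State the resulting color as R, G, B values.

(210, 39, 140)

R = 26 + 0.86 × (240 − 26) = 26 + 0.86 × 214 = 210.04 → 210
G = 187 + 0.86 × (15 − 187) = 187 + 0.86 × -172 = 39.08 → 39
B = 125 + 0.86 × (142 − 125) = 125 + 0.86 × 17 = 139.62 → 140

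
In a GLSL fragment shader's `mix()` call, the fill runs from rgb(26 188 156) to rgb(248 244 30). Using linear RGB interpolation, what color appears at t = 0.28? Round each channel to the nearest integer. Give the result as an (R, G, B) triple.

(88, 204, 121)

R = 26 + 0.28 × (248 − 26) = 26 + 0.28 × 222 = 88.16 → 88
G = 188 + 0.28 × (244 − 188) = 188 + 0.28 × 56 = 203.68 → 204
B = 156 + 0.28 × (30 − 156) = 156 + 0.28 × -126 = 120.72 → 121
So the blended color is (88, 204, 121), about #58cc79.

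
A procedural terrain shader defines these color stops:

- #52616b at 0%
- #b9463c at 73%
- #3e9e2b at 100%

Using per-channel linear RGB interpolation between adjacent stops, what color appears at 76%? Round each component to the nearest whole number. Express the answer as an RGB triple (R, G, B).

76% lies between the 73% and 100% stops, so the local fraction is t = (76 − 73)/(100 − 73) = 3/27 ≈ 0.1111.
#b9463c → (185, 70, 60); #3e9e2b → (62, 158, 43).
R = 185 + 0.1111 × (62 − 185) = 171.335 → 171
G = 70 + 0.1111 × (158 − 70) = 79.777 → 80
B = 60 + 0.1111 × (43 − 60) = 58.111 → 58

(171, 80, 58)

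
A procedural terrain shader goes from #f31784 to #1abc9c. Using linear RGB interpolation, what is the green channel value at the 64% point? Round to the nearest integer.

129

G₁ = 23 (from #f31784), G₂ = 188 (from #1abc9c).
G = 23 + 0.64 × (188 − 23) = 128.6 → 129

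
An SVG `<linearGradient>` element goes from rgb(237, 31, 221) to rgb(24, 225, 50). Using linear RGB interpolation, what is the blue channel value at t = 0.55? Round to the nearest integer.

127

B = 221 + 0.55 × (50 − 221) = 126.95 → 127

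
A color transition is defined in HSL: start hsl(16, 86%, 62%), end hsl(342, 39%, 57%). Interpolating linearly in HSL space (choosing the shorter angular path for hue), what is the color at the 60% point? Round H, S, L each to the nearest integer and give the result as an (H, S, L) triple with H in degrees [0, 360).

(356, 58, 59)

Hue: 342 − 16 = 326°, but |326| > 180 so the shorter arc goes the other way: Δh = 326 − 360 = -34°.
H = 16 + 0.6 × (-34) = -4.4 → -4 → -4 mod 360 = 356°
S = 86 + 0.6 × (39 − 86) = 57.8 → 58%
L = 62 + 0.6 × (57 − 62) = 59 → 59%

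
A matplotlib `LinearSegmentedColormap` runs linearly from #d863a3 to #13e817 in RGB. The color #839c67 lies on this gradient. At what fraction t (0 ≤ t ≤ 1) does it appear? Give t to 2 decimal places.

Invert the lerp on the R channel (largest span, 197): t = (131 − 216) / (19 − 216) = -85/-197 = 0.43147.
Check on G: (156 − 99)/(232 − 99) = 0.4286 ✓

0.43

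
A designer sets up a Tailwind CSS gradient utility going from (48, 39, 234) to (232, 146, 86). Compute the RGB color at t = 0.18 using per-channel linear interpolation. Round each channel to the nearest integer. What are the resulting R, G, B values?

R = 48 + 0.18 × (232 − 48) = 48 + 0.18 × 184 = 81.12 → 81
G = 39 + 0.18 × (146 − 39) = 39 + 0.18 × 107 = 58.26 → 58
B = 234 + 0.18 × (86 − 234) = 234 + 0.18 × -148 = 207.36 → 207
So the blended color is (81, 58, 207), about #513acf.

(81, 58, 207)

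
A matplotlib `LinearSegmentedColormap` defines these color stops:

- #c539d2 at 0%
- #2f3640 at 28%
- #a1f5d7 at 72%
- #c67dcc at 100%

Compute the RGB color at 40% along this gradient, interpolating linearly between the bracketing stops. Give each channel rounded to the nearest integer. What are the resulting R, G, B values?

(78, 106, 105)

40% lies between the 28% and 72% stops, so the local fraction is t = (40 − 28)/(72 − 28) = 12/44 ≈ 0.2727.
#2f3640 → (47, 54, 64); #a1f5d7 → (161, 245, 215).
R = 47 + 0.2727 × (161 − 47) = 78.088 → 78
G = 54 + 0.2727 × (245 − 54) = 106.086 → 106
B = 64 + 0.2727 × (215 − 64) = 105.178 → 105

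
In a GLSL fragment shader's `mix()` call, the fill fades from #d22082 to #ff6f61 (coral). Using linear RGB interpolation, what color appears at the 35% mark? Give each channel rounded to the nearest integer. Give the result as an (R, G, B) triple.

(226, 60, 118)

#d22082 → (210, 32, 130); #ff6f61 → (255, 111, 97).
35% corresponds to t = 0.35.
R = 210 + 0.35 × (255 − 210) = 210 + 0.35 × 45 = 225.75 → 226
G = 32 + 0.35 × (111 − 32) = 32 + 0.35 × 79 = 59.65 → 60
B = 130 + 0.35 × (97 − 130) = 130 + 0.35 × -33 = 118.45 → 118
So the blended color is (226, 60, 118), about #e23c76.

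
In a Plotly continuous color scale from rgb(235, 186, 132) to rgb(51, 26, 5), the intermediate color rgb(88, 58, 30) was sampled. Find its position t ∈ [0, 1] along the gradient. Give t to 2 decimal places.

0.80

Invert the lerp on the R channel (largest span, 184): t = (88 − 235) / (51 − 235) = -147/-184 = 0.79891.
Check on G: (58 − 186)/(26 − 186) = 0.8 ✓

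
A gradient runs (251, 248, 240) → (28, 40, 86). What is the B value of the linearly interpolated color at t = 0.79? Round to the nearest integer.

B = 240 + 0.79 × (86 − 240) = 118.34 → 118

118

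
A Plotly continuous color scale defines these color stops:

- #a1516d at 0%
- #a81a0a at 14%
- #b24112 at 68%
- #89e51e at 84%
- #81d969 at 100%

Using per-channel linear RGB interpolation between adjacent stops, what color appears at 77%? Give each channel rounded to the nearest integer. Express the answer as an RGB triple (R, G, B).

(155, 157, 25)

77% lies between the 68% and 84% stops, so the local fraction is t = (77 − 68)/(84 − 68) = 9/16 ≈ 0.5625.
#b24112 → (178, 65, 18); #89e51e → (137, 229, 30).
R = 178 + 0.5625 × (137 − 178) = 154.938 → 155
G = 65 + 0.5625 × (229 − 65) = 157.25 → 157
B = 18 + 0.5625 × (30 − 18) = 24.75 → 25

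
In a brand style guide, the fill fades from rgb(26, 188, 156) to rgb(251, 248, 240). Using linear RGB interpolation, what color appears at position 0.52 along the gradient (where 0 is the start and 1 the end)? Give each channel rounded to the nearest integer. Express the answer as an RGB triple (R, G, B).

R = 26 + 0.52 × (251 − 26) = 26 + 0.52 × 225 = 143 → 143
G = 188 + 0.52 × (248 − 188) = 188 + 0.52 × 60 = 219.2 → 219
B = 156 + 0.52 × (240 − 156) = 156 + 0.52 × 84 = 199.68 → 200
So the blended color is (143, 219, 200), about #8fdbc8.

(143, 219, 200)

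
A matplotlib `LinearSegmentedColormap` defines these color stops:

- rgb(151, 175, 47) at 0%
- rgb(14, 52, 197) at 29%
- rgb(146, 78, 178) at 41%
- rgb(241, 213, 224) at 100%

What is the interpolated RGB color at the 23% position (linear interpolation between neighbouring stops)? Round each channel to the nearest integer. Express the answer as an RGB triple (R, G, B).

(42, 77, 166)

23% lies between the 0% and 29% stops, so the local fraction is t = (23 − 0)/(29 − 0) = 23/29 ≈ 0.7931.
R = 151 + 0.7931 × (14 − 151) = 42.345 → 42
G = 175 + 0.7931 × (52 − 175) = 77.449 → 77
B = 47 + 0.7931 × (197 − 47) = 165.965 → 166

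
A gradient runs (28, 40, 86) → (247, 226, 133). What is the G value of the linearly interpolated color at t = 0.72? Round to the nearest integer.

G = 40 + 0.72 × (226 − 40) = 173.92 → 174

174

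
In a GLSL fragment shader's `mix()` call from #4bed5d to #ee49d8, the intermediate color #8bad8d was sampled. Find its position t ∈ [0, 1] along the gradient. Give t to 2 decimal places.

Invert the lerp on the G channel (largest span, 164): t = (173 − 237) / (73 − 237) = -64/-164 = 0.39024.
Check on R: (139 − 75)/(238 − 75) = 0.3926 ✓

0.39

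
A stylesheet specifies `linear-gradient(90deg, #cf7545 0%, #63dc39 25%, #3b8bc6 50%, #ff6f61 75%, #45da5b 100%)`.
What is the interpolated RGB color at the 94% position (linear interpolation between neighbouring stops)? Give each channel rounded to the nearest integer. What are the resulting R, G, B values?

(114, 192, 92)

94% lies between the 75% and 100% stops, so the local fraction is t = (94 − 75)/(100 − 75) = 19/25 ≈ 0.76.
#ff6f61 → (255, 111, 97); #45da5b → (69, 218, 91).
R = 255 + 0.76 × (69 − 255) = 113.64 → 114
G = 111 + 0.76 × (218 − 111) = 192.32 → 192
B = 97 + 0.76 × (91 − 97) = 92.44 → 92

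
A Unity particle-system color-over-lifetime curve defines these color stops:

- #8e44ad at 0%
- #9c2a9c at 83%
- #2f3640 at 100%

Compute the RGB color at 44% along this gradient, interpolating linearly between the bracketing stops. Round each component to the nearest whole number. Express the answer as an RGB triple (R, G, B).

(149, 54, 164)

44% lies between the 0% and 83% stops, so the local fraction is t = (44 − 0)/(83 − 0) = 44/83 ≈ 0.5301.
#8e44ad → (142, 68, 173); #9c2a9c → (156, 42, 156).
R = 142 + 0.5301 × (156 − 142) = 149.421 → 149
G = 68 + 0.5301 × (42 − 68) = 54.217 → 54
B = 173 + 0.5301 × (156 − 173) = 163.988 → 164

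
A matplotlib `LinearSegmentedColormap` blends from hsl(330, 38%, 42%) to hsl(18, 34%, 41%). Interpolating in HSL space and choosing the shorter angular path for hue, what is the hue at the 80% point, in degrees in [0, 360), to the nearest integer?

Hue: 18 − 330 = -312°, but |-312| > 180 so the shorter arc goes the other way: Δh = -312 + 360 = 48°.
H = 330 + 0.8 × (48) = 368.4 → 368 → 368 mod 360 = 8°

8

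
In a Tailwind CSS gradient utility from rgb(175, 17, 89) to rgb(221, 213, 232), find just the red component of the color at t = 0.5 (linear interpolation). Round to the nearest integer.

198

R = 175 + 0.5 × (221 − 175) = 198 → 198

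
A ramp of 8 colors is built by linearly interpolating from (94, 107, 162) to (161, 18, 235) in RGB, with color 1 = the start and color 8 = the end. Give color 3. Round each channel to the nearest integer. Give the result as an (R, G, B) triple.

(113, 82, 183)

With 8 swatches and endpoints inclusive, swatch 3 sits at t = (3 − 1)/(8 − 1) = 2/7 ≈ 0.2857.
R = 94 + 0.2857 × (161 − 94) = 113.142 → 113
G = 107 + 0.2857 × (18 − 107) = 81.573 → 82
B = 162 + 0.2857 × (235 − 162) = 182.856 → 183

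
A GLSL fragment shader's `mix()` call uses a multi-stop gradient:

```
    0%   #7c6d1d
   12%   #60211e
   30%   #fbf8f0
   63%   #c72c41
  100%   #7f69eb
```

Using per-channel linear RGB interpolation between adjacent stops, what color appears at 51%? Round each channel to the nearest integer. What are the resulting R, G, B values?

51% lies between the 30% and 63% stops, so the local fraction is t = (51 − 30)/(63 − 30) = 21/33 ≈ 0.6364.
#fbf8f0 → (251, 248, 240); #c72c41 → (199, 44, 65).
R = 251 + 0.6364 × (199 − 251) = 217.907 → 218
G = 248 + 0.6364 × (44 − 248) = 118.174 → 118
B = 240 + 0.6364 × (65 − 240) = 128.63 → 129

(218, 118, 129)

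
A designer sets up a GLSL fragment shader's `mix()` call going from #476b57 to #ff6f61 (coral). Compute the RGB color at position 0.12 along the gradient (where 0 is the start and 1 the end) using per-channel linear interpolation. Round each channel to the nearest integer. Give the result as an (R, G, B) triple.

#476b57 → (71, 107, 87); #ff6f61 → (255, 111, 97).
R = 71 + 0.12 × (255 − 71) = 71 + 0.12 × 184 = 93.08 → 93
G = 107 + 0.12 × (111 − 107) = 107 + 0.12 × 4 = 107.48 → 107
B = 87 + 0.12 × (97 − 87) = 87 + 0.12 × 10 = 88.2 → 88

(93, 107, 88)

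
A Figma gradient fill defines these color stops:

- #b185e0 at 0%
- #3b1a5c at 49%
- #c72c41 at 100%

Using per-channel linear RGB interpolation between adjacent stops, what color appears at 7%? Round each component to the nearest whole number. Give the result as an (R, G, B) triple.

7% lies between the 0% and 49% stops, so the local fraction is t = (7 − 0)/(49 − 0) = 7/49 ≈ 0.1429.
#b185e0 → (177, 133, 224); #3b1a5c → (59, 26, 92).
R = 177 + 0.1429 × (59 − 177) = 160.138 → 160
G = 133 + 0.1429 × (26 − 133) = 117.71 → 118
B = 224 + 0.1429 × (92 − 224) = 205.137 → 205

(160, 118, 205)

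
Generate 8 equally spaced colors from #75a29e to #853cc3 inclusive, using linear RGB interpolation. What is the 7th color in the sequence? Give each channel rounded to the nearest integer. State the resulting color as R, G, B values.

With 8 swatches and endpoints inclusive, swatch 7 sits at t = (7 − 1)/(8 − 1) = 6/7 ≈ 0.8571.
#75a29e → (117, 162, 158); #853cc3 → (133, 60, 195).
R = 117 + 0.8571 × (133 − 117) = 130.714 → 131
G = 162 + 0.8571 × (60 − 162) = 74.576 → 75
B = 158 + 0.8571 × (195 − 158) = 189.713 → 190

(131, 75, 190)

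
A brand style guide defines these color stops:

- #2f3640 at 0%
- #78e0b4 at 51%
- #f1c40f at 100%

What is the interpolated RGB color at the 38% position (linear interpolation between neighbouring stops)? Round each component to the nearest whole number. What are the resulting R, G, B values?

(101, 181, 150)

38% lies between the 0% and 51% stops, so the local fraction is t = (38 − 0)/(51 − 0) = 38/51 ≈ 0.7451.
#2f3640 → (47, 54, 64); #78e0b4 → (120, 224, 180).
R = 47 + 0.7451 × (120 − 47) = 101.392 → 101
G = 54 + 0.7451 × (224 − 54) = 180.667 → 181
B = 64 + 0.7451 × (180 − 64) = 150.432 → 150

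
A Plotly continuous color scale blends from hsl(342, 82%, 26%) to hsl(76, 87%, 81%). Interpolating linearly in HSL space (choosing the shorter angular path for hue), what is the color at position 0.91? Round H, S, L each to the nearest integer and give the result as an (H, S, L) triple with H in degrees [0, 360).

(68, 87, 76)

Hue: 76 − 342 = -266°, but |-266| > 180 so the shorter arc goes the other way: Δh = -266 + 360 = 94°.
H = 342 + 0.91 × (94) = 427.54 → 428 → 428 mod 360 = 68°
S = 82 + 0.91 × (87 − 82) = 86.55 → 87%
L = 26 + 0.91 × (81 − 26) = 76.05 → 76%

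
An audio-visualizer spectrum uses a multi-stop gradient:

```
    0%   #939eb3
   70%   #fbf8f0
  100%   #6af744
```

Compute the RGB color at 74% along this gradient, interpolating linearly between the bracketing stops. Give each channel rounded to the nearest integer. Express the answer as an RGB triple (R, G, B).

74% lies between the 70% and 100% stops, so the local fraction is t = (74 − 70)/(100 − 70) = 4/30 ≈ 0.1333.
#fbf8f0 → (251, 248, 240); #6af744 → (106, 247, 68).
R = 251 + 0.1333 × (106 − 251) = 231.672 → 232
G = 248 + 0.1333 × (247 − 248) = 247.867 → 248
B = 240 + 0.1333 × (68 − 240) = 217.072 → 217

(232, 248, 217)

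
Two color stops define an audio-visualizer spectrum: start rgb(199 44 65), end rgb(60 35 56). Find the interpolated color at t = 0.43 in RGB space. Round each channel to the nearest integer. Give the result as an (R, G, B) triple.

R = 199 + 0.43 × (60 − 199) = 199 + 0.43 × -139 = 139.23 → 139
G = 44 + 0.43 × (35 − 44) = 44 + 0.43 × -9 = 40.13 → 40
B = 65 + 0.43 × (56 − 65) = 65 + 0.43 × -9 = 61.13 → 61

(139, 40, 61)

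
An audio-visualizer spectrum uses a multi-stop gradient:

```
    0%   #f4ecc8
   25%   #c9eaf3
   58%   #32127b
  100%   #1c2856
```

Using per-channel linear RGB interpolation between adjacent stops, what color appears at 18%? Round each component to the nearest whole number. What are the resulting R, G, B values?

(213, 235, 231)

18% lies between the 0% and 25% stops, so the local fraction is t = (18 − 0)/(25 − 0) = 18/25 ≈ 0.72.
#f4ecc8 → (244, 236, 200); #c9eaf3 → (201, 234, 243).
R = 244 + 0.72 × (201 − 244) = 213.04 → 213
G = 236 + 0.72 × (234 − 236) = 234.56 → 235
B = 200 + 0.72 × (243 − 200) = 230.96 → 231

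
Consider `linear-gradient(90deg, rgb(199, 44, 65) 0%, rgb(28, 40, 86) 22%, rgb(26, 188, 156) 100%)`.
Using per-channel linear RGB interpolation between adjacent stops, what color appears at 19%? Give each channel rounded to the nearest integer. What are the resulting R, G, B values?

19% lies between the 0% and 22% stops, so the local fraction is t = (19 − 0)/(22 − 0) = 19/22 ≈ 0.8636.
R = 199 + 0.8636 × (28 − 199) = 51.324 → 51
G = 44 + 0.8636 × (40 − 44) = 40.546 → 41
B = 65 + 0.8636 × (86 − 65) = 83.136 → 83

(51, 41, 83)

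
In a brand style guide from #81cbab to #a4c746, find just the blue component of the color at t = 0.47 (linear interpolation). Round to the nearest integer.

B₁ = 171 (from #81cbab), B₂ = 70 (from #a4c746).
B = 171 + 0.47 × (70 − 171) = 123.53 → 124

124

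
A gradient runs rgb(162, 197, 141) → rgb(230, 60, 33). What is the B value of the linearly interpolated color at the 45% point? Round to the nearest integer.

92

B = 141 + 0.45 × (33 − 141) = 92.4 → 92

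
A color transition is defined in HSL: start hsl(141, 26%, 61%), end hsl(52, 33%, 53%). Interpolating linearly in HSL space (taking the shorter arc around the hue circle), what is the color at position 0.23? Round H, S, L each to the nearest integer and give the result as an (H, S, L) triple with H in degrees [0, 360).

(121, 28, 59)

Hue arc: Δh = 52 − 141 = -89° (|Δh| ≤ 180, already the shorter path).
H = 141 + 0.23 × (-89) = 120.53 → 121°
S = 26 + 0.23 × (33 − 26) = 27.61 → 28%
L = 61 + 0.23 × (53 − 61) = 59.16 → 59%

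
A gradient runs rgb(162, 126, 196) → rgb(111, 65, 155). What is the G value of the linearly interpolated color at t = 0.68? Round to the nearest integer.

85

G = 126 + 0.68 × (65 − 126) = 84.52 → 85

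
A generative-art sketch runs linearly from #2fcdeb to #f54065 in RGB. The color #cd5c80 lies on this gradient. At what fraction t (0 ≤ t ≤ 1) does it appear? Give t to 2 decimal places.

0.80

Invert the lerp on the R channel (largest span, 198): t = (205 − 47) / (245 − 47) = 158/198 = 0.79798.
Check on G: (92 − 205)/(64 − 205) = 0.8014 ✓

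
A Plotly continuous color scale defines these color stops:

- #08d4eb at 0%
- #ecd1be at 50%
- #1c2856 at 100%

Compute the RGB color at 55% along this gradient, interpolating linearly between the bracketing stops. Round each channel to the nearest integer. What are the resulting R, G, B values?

(215, 192, 180)

55% lies between the 50% and 100% stops, so the local fraction is t = (55 − 50)/(100 − 50) = 5/50 ≈ 0.1.
#ecd1be → (236, 209, 190); #1c2856 → (28, 40, 86).
R = 236 + 0.1 × (28 − 236) = 215.2 → 215
G = 209 + 0.1 × (40 − 209) = 192.1 → 192
B = 190 + 0.1 × (86 − 190) = 179.6 → 180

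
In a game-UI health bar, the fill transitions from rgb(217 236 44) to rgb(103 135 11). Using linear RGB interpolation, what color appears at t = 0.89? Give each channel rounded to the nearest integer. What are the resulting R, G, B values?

(116, 146, 15)

R = 217 + 0.89 × (103 − 217) = 217 + 0.89 × -114 = 115.54 → 116
G = 236 + 0.89 × (135 − 236) = 236 + 0.89 × -101 = 146.11 → 146
B = 44 + 0.89 × (11 − 44) = 44 + 0.89 × -33 = 14.63 → 15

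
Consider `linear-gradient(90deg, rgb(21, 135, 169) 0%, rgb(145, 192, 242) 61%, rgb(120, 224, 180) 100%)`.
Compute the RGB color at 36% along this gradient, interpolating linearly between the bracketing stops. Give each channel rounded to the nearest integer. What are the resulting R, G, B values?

(94, 169, 212)

36% lies between the 0% and 61% stops, so the local fraction is t = (36 − 0)/(61 − 0) = 36/61 ≈ 0.5902.
R = 21 + 0.5902 × (145 − 21) = 94.185 → 94
G = 135 + 0.5902 × (192 − 135) = 168.641 → 169
B = 169 + 0.5902 × (242 − 169) = 212.085 → 212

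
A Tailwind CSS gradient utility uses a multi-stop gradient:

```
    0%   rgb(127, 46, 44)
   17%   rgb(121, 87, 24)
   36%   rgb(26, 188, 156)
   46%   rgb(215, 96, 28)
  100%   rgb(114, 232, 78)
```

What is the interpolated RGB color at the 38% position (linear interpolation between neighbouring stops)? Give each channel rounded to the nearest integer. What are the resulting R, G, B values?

38% lies between the 36% and 46% stops, so the local fraction is t = (38 − 36)/(46 − 36) = 2/10 ≈ 0.2.
R = 26 + 0.2 × (215 − 26) = 63.8 → 64
G = 188 + 0.2 × (96 − 188) = 169.6 → 170
B = 156 + 0.2 × (28 − 156) = 130.4 → 130

(64, 170, 130)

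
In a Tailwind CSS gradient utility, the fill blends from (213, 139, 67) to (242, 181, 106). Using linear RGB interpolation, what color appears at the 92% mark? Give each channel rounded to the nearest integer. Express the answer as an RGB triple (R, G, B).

92% corresponds to t = 0.92.
R = 213 + 0.92 × (242 − 213) = 213 + 0.92 × 29 = 239.68 → 240
G = 139 + 0.92 × (181 − 139) = 139 + 0.92 × 42 = 177.64 → 178
B = 67 + 0.92 × (106 − 67) = 67 + 0.92 × 39 = 102.88 → 103

(240, 178, 103)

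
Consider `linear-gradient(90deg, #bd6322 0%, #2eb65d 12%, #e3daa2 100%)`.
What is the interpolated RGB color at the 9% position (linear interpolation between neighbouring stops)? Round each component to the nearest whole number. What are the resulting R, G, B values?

9% lies between the 0% and 12% stops, so the local fraction is t = (9 − 0)/(12 − 0) = 9/12 ≈ 0.75.
#bd6322 → (189, 99, 34); #2eb65d → (46, 182, 93).
R = 189 + 0.75 × (46 − 189) = 81.75 → 82
G = 99 + 0.75 × (182 − 99) = 161.25 → 161
B = 34 + 0.75 × (93 − 34) = 78.25 → 78

(82, 161, 78)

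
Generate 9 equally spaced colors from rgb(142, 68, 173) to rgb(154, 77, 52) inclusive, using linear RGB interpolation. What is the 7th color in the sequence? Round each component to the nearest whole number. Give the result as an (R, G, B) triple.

With 9 swatches and endpoints inclusive, swatch 7 sits at t = (7 − 1)/(9 − 1) = 6/8 ≈ 0.75.
R = 142 + 0.75 × (154 − 142) = 151 → 151
G = 68 + 0.75 × (77 − 68) = 74.75 → 75
B = 173 + 0.75 × (52 − 173) = 82.25 → 82

(151, 75, 82)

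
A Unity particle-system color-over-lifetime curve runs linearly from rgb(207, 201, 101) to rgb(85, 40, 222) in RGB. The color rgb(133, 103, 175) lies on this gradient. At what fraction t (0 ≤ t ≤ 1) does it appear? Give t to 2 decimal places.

Invert the lerp on the G channel (largest span, 161): t = (103 − 201) / (40 − 201) = -98/-161 = 0.6087.
Check on R: (133 − 207)/(85 − 207) = 0.6066 ✓

0.61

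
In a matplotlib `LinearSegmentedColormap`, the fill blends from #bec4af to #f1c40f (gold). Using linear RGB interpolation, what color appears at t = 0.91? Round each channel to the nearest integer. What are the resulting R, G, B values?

(236, 196, 29)

#bec4af → (190, 196, 175); #f1c40f → (241, 196, 15).
R = 190 + 0.91 × (241 − 190) = 190 + 0.91 × 51 = 236.41 → 236
G = 196 + 0.91 × (196 − 196) = 196 + 0.91 × 0 = 196 → 196
B = 175 + 0.91 × (15 − 175) = 175 + 0.91 × -160 = 29.4 → 29
So the blended color is (236, 196, 29), about #ecc41d.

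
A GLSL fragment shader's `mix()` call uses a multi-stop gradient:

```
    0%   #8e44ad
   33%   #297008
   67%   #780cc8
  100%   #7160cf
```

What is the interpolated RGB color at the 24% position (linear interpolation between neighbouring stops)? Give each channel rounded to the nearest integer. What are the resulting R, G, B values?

(69, 100, 53)

24% lies between the 0% and 33% stops, so the local fraction is t = (24 − 0)/(33 − 0) = 24/33 ≈ 0.7273.
#8e44ad → (142, 68, 173); #297008 → (41, 112, 8).
R = 142 + 0.7273 × (41 − 142) = 68.543 → 69
G = 68 + 0.7273 × (112 − 68) = 100.001 → 100
B = 173 + 0.7273 × (8 − 173) = 52.996 → 53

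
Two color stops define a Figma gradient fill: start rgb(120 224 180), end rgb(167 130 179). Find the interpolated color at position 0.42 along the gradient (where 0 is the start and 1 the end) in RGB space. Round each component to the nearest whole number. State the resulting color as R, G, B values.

(140, 185, 180)

R = 120 + 0.42 × (167 − 120) = 120 + 0.42 × 47 = 139.74 → 140
G = 224 + 0.42 × (130 − 224) = 224 + 0.42 × -94 = 184.52 → 185
B = 180 + 0.42 × (179 − 180) = 180 + 0.42 × -1 = 179.58 → 180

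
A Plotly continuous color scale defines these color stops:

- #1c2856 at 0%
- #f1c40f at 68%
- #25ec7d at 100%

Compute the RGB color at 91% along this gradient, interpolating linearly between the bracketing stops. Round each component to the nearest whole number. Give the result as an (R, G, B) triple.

(94, 225, 94)

91% lies between the 68% and 100% stops, so the local fraction is t = (91 − 68)/(100 − 68) = 23/32 ≈ 0.7188.
#f1c40f → (241, 196, 15); #25ec7d → (37, 236, 125).
R = 241 + 0.7188 × (37 − 241) = 94.365 → 94
G = 196 + 0.7188 × (236 − 196) = 224.752 → 225
B = 15 + 0.7188 × (125 − 15) = 94.068 → 94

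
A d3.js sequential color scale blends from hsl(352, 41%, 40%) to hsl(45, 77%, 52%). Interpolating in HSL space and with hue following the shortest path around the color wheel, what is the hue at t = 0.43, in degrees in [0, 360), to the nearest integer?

15

Hue: 45 − 352 = -307°, but |-307| > 180 so the shorter arc goes the other way: Δh = -307 + 360 = 53°.
H = 352 + 0.43 × (53) = 374.79 → 375 → 375 mod 360 = 15°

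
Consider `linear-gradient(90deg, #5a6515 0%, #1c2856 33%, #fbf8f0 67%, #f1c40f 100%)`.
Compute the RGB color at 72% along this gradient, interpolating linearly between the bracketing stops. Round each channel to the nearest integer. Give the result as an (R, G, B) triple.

72% lies between the 67% and 100% stops, so the local fraction is t = (72 − 67)/(100 − 67) = 5/33 ≈ 0.1515.
#fbf8f0 → (251, 248, 240); #f1c40f → (241, 196, 15).
R = 251 + 0.1515 × (241 − 251) = 249.485 → 249
G = 248 + 0.1515 × (196 − 248) = 240.122 → 240
B = 240 + 0.1515 × (15 − 240) = 205.912 → 206

(249, 240, 206)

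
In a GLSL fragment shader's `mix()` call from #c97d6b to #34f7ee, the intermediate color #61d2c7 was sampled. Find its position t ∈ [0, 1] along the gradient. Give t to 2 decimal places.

Invert the lerp on the R channel (largest span, 149): t = (97 − 201) / (52 − 201) = -104/-149 = 0.69799.
Check on G: (210 − 125)/(247 − 125) = 0.6967 ✓

0.70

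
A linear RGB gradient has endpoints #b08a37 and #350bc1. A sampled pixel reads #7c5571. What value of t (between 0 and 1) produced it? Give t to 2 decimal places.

0.42

Invert the lerp on the B channel (largest span, 138): t = (113 − 55) / (193 − 55) = 58/138 = 0.42029.
Check on R: (124 − 176)/(53 − 176) = 0.4228 ✓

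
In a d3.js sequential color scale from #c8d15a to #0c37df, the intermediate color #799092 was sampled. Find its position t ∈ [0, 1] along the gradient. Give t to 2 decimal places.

0.42

Invert the lerp on the R channel (largest span, 188): t = (121 − 200) / (12 − 200) = -79/-188 = 0.42021.
Check on G: (144 − 209)/(55 − 209) = 0.4221 ✓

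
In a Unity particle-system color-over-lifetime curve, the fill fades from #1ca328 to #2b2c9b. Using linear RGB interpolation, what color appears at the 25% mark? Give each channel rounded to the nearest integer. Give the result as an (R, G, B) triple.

#1ca328 → (28, 163, 40); #2b2c9b → (43, 44, 155).
25% corresponds to t = 0.25.
R = 28 + 0.25 × (43 − 28) = 28 + 0.25 × 15 = 31.75 → 32
G = 163 + 0.25 × (44 − 163) = 163 + 0.25 × -119 = 133.25 → 133
B = 40 + 0.25 × (155 − 40) = 40 + 0.25 × 115 = 68.75 → 69
So the blended color is (32, 133, 69), about #208545.

(32, 133, 69)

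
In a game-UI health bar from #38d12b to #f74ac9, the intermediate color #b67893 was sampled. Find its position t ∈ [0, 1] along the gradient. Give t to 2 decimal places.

Invert the lerp on the R channel (largest span, 191): t = (182 − 56) / (247 − 56) = 126/191 = 0.65969.
Check on G: (120 − 209)/(74 − 209) = 0.6593 ✓

0.66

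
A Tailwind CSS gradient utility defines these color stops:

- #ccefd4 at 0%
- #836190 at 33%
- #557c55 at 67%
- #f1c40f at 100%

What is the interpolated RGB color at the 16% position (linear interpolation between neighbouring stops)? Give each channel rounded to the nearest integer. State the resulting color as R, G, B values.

(169, 170, 179)

16% lies between the 0% and 33% stops, so the local fraction is t = (16 − 0)/(33 − 0) = 16/33 ≈ 0.4848.
#ccefd4 → (204, 239, 212); #836190 → (131, 97, 144).
R = 204 + 0.4848 × (131 − 204) = 168.61 → 169
G = 239 + 0.4848 × (97 − 239) = 170.158 → 170
B = 212 + 0.4848 × (144 − 212) = 179.034 → 179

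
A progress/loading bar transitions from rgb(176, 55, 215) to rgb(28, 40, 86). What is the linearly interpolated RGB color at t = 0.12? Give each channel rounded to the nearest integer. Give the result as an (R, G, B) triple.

R = 176 + 0.12 × (28 − 176) = 176 + 0.12 × -148 = 158.24 → 158
G = 55 + 0.12 × (40 − 55) = 55 + 0.12 × -15 = 53.2 → 53
B = 215 + 0.12 × (86 − 215) = 215 + 0.12 × -129 = 199.52 → 200

(158, 53, 200)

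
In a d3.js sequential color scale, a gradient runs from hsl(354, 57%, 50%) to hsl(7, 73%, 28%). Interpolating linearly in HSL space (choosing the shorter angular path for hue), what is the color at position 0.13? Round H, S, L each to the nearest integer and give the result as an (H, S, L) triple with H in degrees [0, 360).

Hue: 7 − 354 = -347°, but |-347| > 180 so the shorter arc goes the other way: Δh = -347 + 360 = 13°.
H = 354 + 0.13 × (13) = 355.69 → 356°
S = 57 + 0.13 × (73 − 57) = 59.08 → 59%
L = 50 + 0.13 × (28 − 50) = 47.14 → 47%

(356, 59, 47)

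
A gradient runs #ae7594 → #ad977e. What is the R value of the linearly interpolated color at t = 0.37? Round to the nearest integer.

R₁ = 174 (from #ae7594), R₂ = 173 (from #ad977e).
R = 174 + 0.37 × (173 − 174) = 173.63 → 174

174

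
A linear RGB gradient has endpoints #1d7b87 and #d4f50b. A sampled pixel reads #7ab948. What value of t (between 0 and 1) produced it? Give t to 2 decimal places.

0.51

Invert the lerp on the R channel (largest span, 183): t = (122 − 29) / (212 − 29) = 93/183 = 0.5082.
Check on G: (185 − 123)/(245 − 123) = 0.5082 ✓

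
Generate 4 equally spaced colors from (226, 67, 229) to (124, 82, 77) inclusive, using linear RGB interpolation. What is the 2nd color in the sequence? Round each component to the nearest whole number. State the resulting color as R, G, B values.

(192, 72, 178)

With 4 swatches and endpoints inclusive, swatch 2 sits at t = (2 − 1)/(4 − 1) = 1/3 ≈ 0.3333.
R = 226 + 0.3333 × (124 − 226) = 192.003 → 192
G = 67 + 0.3333 × (82 − 67) = 71.999 → 72
B = 229 + 0.3333 × (77 − 229) = 178.338 → 178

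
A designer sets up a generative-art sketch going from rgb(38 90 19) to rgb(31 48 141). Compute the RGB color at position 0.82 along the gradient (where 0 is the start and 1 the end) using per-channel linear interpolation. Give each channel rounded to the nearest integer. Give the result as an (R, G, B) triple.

(32, 56, 119)

R = 38 + 0.82 × (31 − 38) = 38 + 0.82 × -7 = 32.26 → 32
G = 90 + 0.82 × (48 − 90) = 90 + 0.82 × -42 = 55.56 → 56
B = 19 + 0.82 × (141 − 19) = 19 + 0.82 × 122 = 119.04 → 119
So the blended color is (32, 56, 119), about #203877.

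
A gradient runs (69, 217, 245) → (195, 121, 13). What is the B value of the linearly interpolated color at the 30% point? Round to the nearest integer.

175

B = 245 + 0.3 × (13 − 245) = 175.4 → 175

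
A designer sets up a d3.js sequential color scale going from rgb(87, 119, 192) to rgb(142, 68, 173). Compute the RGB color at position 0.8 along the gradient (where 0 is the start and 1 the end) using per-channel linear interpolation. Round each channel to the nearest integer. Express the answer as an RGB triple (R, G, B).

R = 87 + 0.8 × (142 − 87) = 87 + 0.8 × 55 = 131 → 131
G = 119 + 0.8 × (68 − 119) = 119 + 0.8 × -51 = 78.2 → 78
B = 192 + 0.8 × (173 − 192) = 192 + 0.8 × -19 = 176.8 → 177

(131, 78, 177)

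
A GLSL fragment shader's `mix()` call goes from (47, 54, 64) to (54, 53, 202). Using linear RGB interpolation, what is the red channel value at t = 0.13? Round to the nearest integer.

R = 47 + 0.13 × (54 − 47) = 47.91 → 48

48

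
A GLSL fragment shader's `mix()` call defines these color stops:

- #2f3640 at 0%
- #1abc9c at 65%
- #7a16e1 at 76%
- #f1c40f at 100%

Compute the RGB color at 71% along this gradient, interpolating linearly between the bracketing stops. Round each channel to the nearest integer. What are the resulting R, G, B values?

(78, 97, 194)

71% lies between the 65% and 76% stops, so the local fraction is t = (71 − 65)/(76 − 65) = 6/11 ≈ 0.5455.
#1abc9c → (26, 188, 156); #7a16e1 → (122, 22, 225).
R = 26 + 0.5455 × (122 − 26) = 78.368 → 78
G = 188 + 0.5455 × (22 − 188) = 97.447 → 97
B = 156 + 0.5455 × (225 − 156) = 193.639 → 194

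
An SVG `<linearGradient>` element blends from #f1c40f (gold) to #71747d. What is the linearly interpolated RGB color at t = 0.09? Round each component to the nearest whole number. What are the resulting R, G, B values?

(229, 189, 25)

#f1c40f → (241, 196, 15); #71747d → (113, 116, 125).
R = 241 + 0.09 × (113 − 241) = 241 + 0.09 × -128 = 229.48 → 229
G = 196 + 0.09 × (116 − 196) = 196 + 0.09 × -80 = 188.8 → 189
B = 15 + 0.09 × (125 − 15) = 15 + 0.09 × 110 = 24.9 → 25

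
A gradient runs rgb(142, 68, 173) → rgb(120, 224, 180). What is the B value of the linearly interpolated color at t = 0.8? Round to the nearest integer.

179

B = 173 + 0.8 × (180 − 173) = 178.6 → 179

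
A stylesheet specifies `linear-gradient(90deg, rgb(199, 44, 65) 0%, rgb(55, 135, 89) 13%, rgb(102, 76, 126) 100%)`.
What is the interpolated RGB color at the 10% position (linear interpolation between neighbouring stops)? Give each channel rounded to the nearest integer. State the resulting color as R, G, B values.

10% lies between the 0% and 13% stops, so the local fraction is t = (10 − 0)/(13 − 0) = 10/13 ≈ 0.7692.
R = 199 + 0.7692 × (55 − 199) = 88.235 → 88
G = 44 + 0.7692 × (135 − 44) = 113.997 → 114
B = 65 + 0.7692 × (89 − 65) = 83.461 → 83

(88, 114, 83)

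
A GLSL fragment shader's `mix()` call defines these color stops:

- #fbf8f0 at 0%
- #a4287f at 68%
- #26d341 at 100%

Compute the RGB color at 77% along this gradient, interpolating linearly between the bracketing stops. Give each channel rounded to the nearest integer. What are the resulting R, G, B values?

77% lies between the 68% and 100% stops, so the local fraction is t = (77 − 68)/(100 − 68) = 9/32 ≈ 0.2812.
#a4287f → (164, 40, 127); #26d341 → (38, 211, 65).
R = 164 + 0.2812 × (38 − 164) = 128.569 → 129
G = 40 + 0.2812 × (211 − 40) = 88.085 → 88
B = 127 + 0.2812 × (65 − 127) = 109.566 → 110

(129, 88, 110)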